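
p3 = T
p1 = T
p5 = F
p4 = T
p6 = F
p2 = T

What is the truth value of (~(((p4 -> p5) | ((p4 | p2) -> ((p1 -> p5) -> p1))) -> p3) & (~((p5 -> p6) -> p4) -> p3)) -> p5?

p4 -> p5 = T -> F = F
p4 | p2 = T | T = T
p1 -> p5 = T -> F = F
(p1 -> p5) -> p1 = F -> T = T
(p4 | p2) -> ((p1 -> p5) -> p1) = T -> T = T
(p4 -> p5) | ((p4 | p2) -> ((p1 -> p5) -> p1)) = F | T = T
((p4 -> p5) | ((p4 | p2) -> ((p1 -> p5) -> p1))) -> p3 = T -> T = T
~(((p4 -> p5) | ((p4 | p2) -> ((p1 -> p5) -> p1))) -> p3) = ~T = F
p5 -> p6 = F -> F = T
(p5 -> p6) -> p4 = T -> T = T
~((p5 -> p6) -> p4) = ~T = F
~((p5 -> p6) -> p4) -> p3 = F -> T = T
~(((p4 -> p5) | ((p4 | p2) -> ((p1 -> p5) -> p1))) -> p3) & (~((p5 -> p6) -> p4) -> p3) = F & T = F
(~(((p4 -> p5) | ((p4 | p2) -> ((p1 -> p5) -> p1))) -> p3) & (~((p5 -> p6) -> p4) -> p3)) -> p5 = F -> F = T

T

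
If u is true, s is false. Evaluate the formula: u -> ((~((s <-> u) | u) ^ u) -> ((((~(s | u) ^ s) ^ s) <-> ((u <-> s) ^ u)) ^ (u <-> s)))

s <-> u = 0 <-> 1 = 0
(s <-> u) | u = 0 | 1 = 1
~((s <-> u) | u) = ~1 = 0
~((s <-> u) | u) ^ u = 0 ^ 1 = 1
s | u = 0 | 1 = 1
~(s | u) = ~1 = 0
~(s | u) ^ s = 0 ^ 0 = 0
(~(s | u) ^ s) ^ s = 0 ^ 0 = 0
u <-> s = 1 <-> 0 = 0
(u <-> s) ^ u = 0 ^ 1 = 1
((~(s | u) ^ s) ^ s) <-> ((u <-> s) ^ u) = 0 <-> 1 = 0
u <-> s = 1 <-> 0 = 0
(((~(s | u) ^ s) ^ s) <-> ((u <-> s) ^ u)) ^ (u <-> s) = 0 ^ 0 = 0
(~((s <-> u) | u) ^ u) -> ((((~(s | u) ^ s) ^ s) <-> ((u <-> s) ^ u)) ^ (u <-> s)) = 1 -> 0 = 0
u -> ((~((s <-> u) | u) ^ u) -> ((((~(s | u) ^ s) ^ s) <-> ((u <-> s) ^ u)) ^ (u <-> s))) = 1 -> 0 = 0

0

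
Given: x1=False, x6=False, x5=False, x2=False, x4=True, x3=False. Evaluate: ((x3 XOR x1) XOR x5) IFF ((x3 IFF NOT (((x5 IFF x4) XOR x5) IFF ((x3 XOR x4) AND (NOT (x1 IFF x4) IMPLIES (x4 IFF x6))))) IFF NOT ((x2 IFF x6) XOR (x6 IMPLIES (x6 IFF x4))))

x3 XOR x1 = False XOR False = False
(x3 XOR x1) XOR x5 = False XOR False = False
x5 IFF x4 = False IFF True = False
(x5 IFF x4) XOR x5 = False XOR False = False
x3 XOR x4 = False XOR True = True
x1 IFF x4 = False IFF True = False
NOT (x1 IFF x4) = NOT False = True
x4 IFF x6 = True IFF False = False
NOT (x1 IFF x4) IMPLIES (x4 IFF x6) = True IMPLIES False = False
(x3 XOR x4) AND (NOT (x1 IFF x4) IMPLIES (x4 IFF x6)) = True AND False = False
((x5 IFF x4) XOR x5) IFF ((x3 XOR x4) AND (NOT (x1 IFF x4) IMPLIES (x4 IFF x6))) = False IFF False = True
NOT (((x5 IFF x4) XOR x5) IFF ((x3 XOR x4) AND (NOT (x1 IFF x4) IMPLIES (x4 IFF x6)))) = NOT True = False
x3 IFF NOT (((x5 IFF x4) XOR x5) IFF ((x3 XOR x4) AND (NOT (x1 IFF x4) IMPLIES (x4 IFF x6)))) = False IFF False = True
x2 IFF x6 = False IFF False = True
x6 IFF x4 = False IFF True = False
x6 IMPLIES (x6 IFF x4) = False IMPLIES False = True
(x2 IFF x6) XOR (x6 IMPLIES (x6 IFF x4)) = True XOR True = False
NOT ((x2 IFF x6) XOR (x6 IMPLIES (x6 IFF x4))) = NOT False = True
(x3 IFF NOT (((x5 IFF x4) XOR x5) IFF ((x3 XOR x4) AND (NOT (x1 IFF x4) IMPLIES (x4 IFF x6))))) IFF NOT ((x2 IFF x6) XOR (x6 IMPLIES (x6 IFF x4))) = True IFF True = True
((x3 XOR x1) XOR x5) IFF ((x3 IFF NOT (((x5 IFF x4) XOR x5) IFF ((x3 XOR x4) AND (NOT (x1 IFF x4) IMPLIES (x4 IFF x6))))) IFF NOT ((x2 IFF x6) XOR (x6 IMPLIES (x6 IFF x4)))) = False IFF True = False

False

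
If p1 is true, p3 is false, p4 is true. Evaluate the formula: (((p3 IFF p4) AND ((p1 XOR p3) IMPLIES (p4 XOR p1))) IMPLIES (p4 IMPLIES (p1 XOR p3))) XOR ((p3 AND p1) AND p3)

Substituting p1=True, p3=False, p4=True:
p3 IFF p4 = False IFF True = False
p1 XOR p3 = True XOR False = True
p4 XOR p1 = True XOR True = False
(p1 XOR p3) IMPLIES (p4 XOR p1) = True IMPLIES False = False
(p3 IFF p4) AND ((p1 XOR p3) IMPLIES (p4 XOR p1)) = False AND False = False
p1 XOR p3 = True XOR False = True
p4 IMPLIES (p1 XOR p3) = True IMPLIES True = True
((p3 IFF p4) AND ((p1 XOR p3) IMPLIES (p4 XOR p1))) IMPLIES (p4 IMPLIES (p1 XOR p3)) = False IMPLIES True = True
p3 AND p1 = False AND True = False
(p3 AND p1) AND p3 = False AND False = False
(((p3 IFF p4) AND ((p1 XOR p3) IMPLIES (p4 XOR p1))) IMPLIES (p4 IMPLIES (p1 XOR p3))) XOR ((p3 AND p1) AND p3) = True XOR False = True

True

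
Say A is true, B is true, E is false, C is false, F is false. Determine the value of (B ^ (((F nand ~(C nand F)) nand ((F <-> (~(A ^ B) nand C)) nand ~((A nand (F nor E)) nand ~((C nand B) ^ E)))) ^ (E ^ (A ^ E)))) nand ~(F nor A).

1

C nand F = 0 nand 0 = 1
~(C nand F) = ~1 = 0
F nand ~(C nand F) = 0 nand 0 = 1
A ^ B = 1 ^ 1 = 0
~(A ^ B) = ~0 = 1
~(A ^ B) nand C = 1 nand 0 = 1
F <-> (~(A ^ B) nand C) = 0 <-> 1 = 0
F nor E = 0 nor 0 = 1
A nand (F nor E) = 1 nand 1 = 0
C nand B = 0 nand 1 = 1
(C nand B) ^ E = 1 ^ 0 = 1
~((C nand B) ^ E) = ~1 = 0
(A nand (F nor E)) nand ~((C nand B) ^ E) = 0 nand 0 = 1
~((A nand (F nor E)) nand ~((C nand B) ^ E)) = ~1 = 0
(F <-> (~(A ^ B) nand C)) nand ~((A nand (F nor E)) nand ~((C nand B) ^ E)) = 0 nand 0 = 1
(F nand ~(C nand F)) nand ((F <-> (~(A ^ B) nand C)) nand ~((A nand (F nor E)) nand ~((C nand B) ^ E))) = 1 nand 1 = 0
A ^ E = 1 ^ 0 = 1
E ^ (A ^ E) = 0 ^ 1 = 1
((F nand ~(C nand F)) nand ((F <-> (~(A ^ B) nand C)) nand ~((A nand (F nor E)) nand ~((C nand B) ^ E)))) ^ (E ^ (A ^ E)) = 0 ^ 1 = 1
B ^ (((F nand ~(C nand F)) nand ((F <-> (~(A ^ B) nand C)) nand ~((A nand (F nor E)) nand ~((C nand B) ^ E)))) ^ (E ^ (A ^ E))) = 1 ^ 1 = 0
F nor A = 0 nor 1 = 0
~(F nor A) = ~0 = 1
(B ^ (((F nand ~(C nand F)) nand ((F <-> (~(A ^ B) nand C)) nand ~((A nand (F nor E)) nand ~((C nand B) ^ E)))) ^ (E ^ (A ^ E)))) nand ~(F nor A) = 0 nand 1 = 1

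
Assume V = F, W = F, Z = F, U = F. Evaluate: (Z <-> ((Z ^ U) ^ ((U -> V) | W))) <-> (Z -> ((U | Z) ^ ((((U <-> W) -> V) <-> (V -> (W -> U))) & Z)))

F

Substituting V=F, W=F, Z=F, U=F:
Z ^ U = F ^ F = F
U -> V = F -> F = T
(U -> V) | W = T | F = T
(Z ^ U) ^ ((U -> V) | W) = F ^ T = T
Z <-> ((Z ^ U) ^ ((U -> V) | W)) = F <-> T = F
U | Z = F | F = F
U <-> W = F <-> F = T
(U <-> W) -> V = T -> F = F
W -> U = F -> F = T
V -> (W -> U) = F -> T = T
((U <-> W) -> V) <-> (V -> (W -> U)) = F <-> T = F
(((U <-> W) -> V) <-> (V -> (W -> U))) & Z = F & F = F
(U | Z) ^ ((((U <-> W) -> V) <-> (V -> (W -> U))) & Z) = F ^ F = F
Z -> ((U | Z) ^ ((((U <-> W) -> V) <-> (V -> (W -> U))) & Z)) = F -> F = T
(Z <-> ((Z ^ U) ^ ((U -> V) | W))) <-> (Z -> ((U | Z) ^ ((((U <-> W) -> V) <-> (V -> (W -> U))) & Z))) = F <-> T = F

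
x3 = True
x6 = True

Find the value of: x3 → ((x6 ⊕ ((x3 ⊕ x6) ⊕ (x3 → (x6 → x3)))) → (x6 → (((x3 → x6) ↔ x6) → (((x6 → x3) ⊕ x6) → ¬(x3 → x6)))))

Substituting x3=True, x6=True:
x3 ⊕ x6 = True ⊕ True = False
x6 → x3 = True → True = True
x3 → (x6 → x3) = True → True = True
(x3 ⊕ x6) ⊕ (x3 → (x6 → x3)) = False ⊕ True = True
x6 ⊕ ((x3 ⊕ x6) ⊕ (x3 → (x6 → x3))) = True ⊕ True = False
x3 → x6 = True → True = True
(x3 → x6) ↔ x6 = True ↔ True = True
x6 → x3 = True → True = True
(x6 → x3) ⊕ x6 = True ⊕ True = False
x3 → x6 = True → True = True
¬(x3 → x6) = ¬True = False
((x6 → x3) ⊕ x6) → ¬(x3 → x6) = False → False = True
((x3 → x6) ↔ x6) → (((x6 → x3) ⊕ x6) → ¬(x3 → x6)) = True → True = True
x6 → (((x3 → x6) ↔ x6) → (((x6 → x3) ⊕ x6) → ¬(x3 → x6))) = True → True = True
(x6 ⊕ ((x3 ⊕ x6) ⊕ (x3 → (x6 → x3)))) → (x6 → (((x3 → x6) ↔ x6) → (((x6 → x3) ⊕ x6) → ¬(x3 → x6)))) = False → True = True
x3 → ((x6 ⊕ ((x3 ⊕ x6) ⊕ (x3 → (x6 → x3)))) → (x6 → (((x3 → x6) ↔ x6) → (((x6 → x3) ⊕ x6) → ¬(x3 → x6))))) = True → True = True

True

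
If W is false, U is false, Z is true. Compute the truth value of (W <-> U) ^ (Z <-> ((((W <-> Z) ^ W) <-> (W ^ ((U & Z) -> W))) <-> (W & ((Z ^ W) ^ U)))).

W <-> U = 0 <-> 0 = 1
W <-> Z = 0 <-> 1 = 0
(W <-> Z) ^ W = 0 ^ 0 = 0
U & Z = 0 & 1 = 0
(U & Z) -> W = 0 -> 0 = 1
W ^ ((U & Z) -> W) = 0 ^ 1 = 1
((W <-> Z) ^ W) <-> (W ^ ((U & Z) -> W)) = 0 <-> 1 = 0
Z ^ W = 1 ^ 0 = 1
(Z ^ W) ^ U = 1 ^ 0 = 1
W & ((Z ^ W) ^ U) = 0 & 1 = 0
(((W <-> Z) ^ W) <-> (W ^ ((U & Z) -> W))) <-> (W & ((Z ^ W) ^ U)) = 0 <-> 0 = 1
Z <-> ((((W <-> Z) ^ W) <-> (W ^ ((U & Z) -> W))) <-> (W & ((Z ^ W) ^ U))) = 1 <-> 1 = 1
(W <-> U) ^ (Z <-> ((((W <-> Z) ^ W) <-> (W ^ ((U & Z) -> W))) <-> (W & ((Z ^ W) ^ U)))) = 1 ^ 1 = 0

0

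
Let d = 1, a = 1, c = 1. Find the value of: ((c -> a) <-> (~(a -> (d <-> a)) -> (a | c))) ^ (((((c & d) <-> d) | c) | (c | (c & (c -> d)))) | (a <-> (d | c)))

0

c -> a = 1 -> 1 = 1
d <-> a = 1 <-> 1 = 1
a -> (d <-> a) = 1 -> 1 = 1
~(a -> (d <-> a)) = ~1 = 0
a | c = 1 | 1 = 1
~(a -> (d <-> a)) -> (a | c) = 0 -> 1 = 1
(c -> a) <-> (~(a -> (d <-> a)) -> (a | c)) = 1 <-> 1 = 1
c & d = 1 & 1 = 1
(c & d) <-> d = 1 <-> 1 = 1
((c & d) <-> d) | c = 1 | 1 = 1
c -> d = 1 -> 1 = 1
c & (c -> d) = 1 & 1 = 1
c | (c & (c -> d)) = 1 | 1 = 1
(((c & d) <-> d) | c) | (c | (c & (c -> d))) = 1 | 1 = 1
d | c = 1 | 1 = 1
a <-> (d | c) = 1 <-> 1 = 1
((((c & d) <-> d) | c) | (c | (c & (c -> d)))) | (a <-> (d | c)) = 1 | 1 = 1
((c -> a) <-> (~(a -> (d <-> a)) -> (a | c))) ^ (((((c & d) <-> d) | c) | (c | (c & (c -> d)))) | (a <-> (d | c))) = 1 ^ 1 = 0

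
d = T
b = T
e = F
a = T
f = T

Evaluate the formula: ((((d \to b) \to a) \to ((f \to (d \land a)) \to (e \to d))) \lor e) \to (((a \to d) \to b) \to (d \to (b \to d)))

T

d \to b = T \to T = T
(d \to b) \to a = T \to T = T
d \land a = T \land T = T
f \to (d \land a) = T \to T = T
e \to d = F \to T = T
(f \to (d \land a)) \to (e \to d) = T \to T = T
((d \to b) \to a) \to ((f \to (d \land a)) \to (e \to d)) = T \to T = T
(((d \to b) \to a) \to ((f \to (d \land a)) \to (e \to d))) \lor e = T \lor F = T
a \to d = T \to T = T
(a \to d) \to b = T \to T = T
b \to d = T \to T = T
d \to (b \to d) = T \to T = T
((a \to d) \to b) \to (d \to (b \to d)) = T \to T = T
((((d \to b) \to a) \to ((f \to (d \land a)) \to (e \to d))) \lor e) \to (((a \to d) \to b) \to (d \to (b \to d))) = T \to T = T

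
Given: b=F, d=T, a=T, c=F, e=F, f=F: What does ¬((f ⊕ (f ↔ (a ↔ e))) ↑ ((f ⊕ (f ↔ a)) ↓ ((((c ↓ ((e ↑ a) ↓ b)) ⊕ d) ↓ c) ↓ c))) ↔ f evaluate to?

a ↔ e = T ↔ F = F
f ↔ (a ↔ e) = F ↔ F = T
f ⊕ (f ↔ (a ↔ e)) = F ⊕ T = T
f ↔ a = F ↔ T = F
f ⊕ (f ↔ a) = F ⊕ F = F
e ↑ a = F ↑ T = T
(e ↑ a) ↓ b = T ↓ F = F
c ↓ ((e ↑ a) ↓ b) = F ↓ F = T
(c ↓ ((e ↑ a) ↓ b)) ⊕ d = T ⊕ T = F
((c ↓ ((e ↑ a) ↓ b)) ⊕ d) ↓ c = F ↓ F = T
(((c ↓ ((e ↑ a) ↓ b)) ⊕ d) ↓ c) ↓ c = T ↓ F = F
(f ⊕ (f ↔ a)) ↓ ((((c ↓ ((e ↑ a) ↓ b)) ⊕ d) ↓ c) ↓ c) = F ↓ F = T
(f ⊕ (f ↔ (a ↔ e))) ↑ ((f ⊕ (f ↔ a)) ↓ ((((c ↓ ((e ↑ a) ↓ b)) ⊕ d) ↓ c) ↓ c)) = T ↑ T = F
¬((f ⊕ (f ↔ (a ↔ e))) ↑ ((f ⊕ (f ↔ a)) ↓ ((((c ↓ ((e ↑ a) ↓ b)) ⊕ d) ↓ c) ↓ c))) = ¬F = T
¬((f ⊕ (f ↔ (a ↔ e))) ↑ ((f ⊕ (f ↔ a)) ↓ ((((c ↓ ((e ↑ a) ↓ b)) ⊕ d) ↓ c) ↓ c))) ↔ f = T ↔ F = F

F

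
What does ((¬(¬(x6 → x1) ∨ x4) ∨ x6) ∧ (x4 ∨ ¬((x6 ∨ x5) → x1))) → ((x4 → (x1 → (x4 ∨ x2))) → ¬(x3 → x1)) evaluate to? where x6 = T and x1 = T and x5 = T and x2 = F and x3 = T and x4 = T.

F

x6 → x1 = T → T = T
¬(x6 → x1) = ¬T = F
¬(x6 → x1) ∨ x4 = F ∨ T = T
¬(¬(x6 → x1) ∨ x4) = ¬T = F
¬(¬(x6 → x1) ∨ x4) ∨ x6 = F ∨ T = T
x6 ∨ x5 = T ∨ T = T
(x6 ∨ x5) → x1 = T → T = T
¬((x6 ∨ x5) → x1) = ¬T = F
x4 ∨ ¬((x6 ∨ x5) → x1) = T ∨ F = T
(¬(¬(x6 → x1) ∨ x4) ∨ x6) ∧ (x4 ∨ ¬((x6 ∨ x5) → x1)) = T ∧ T = T
x4 ∨ x2 = T ∨ F = T
x1 → (x4 ∨ x2) = T → T = T
x4 → (x1 → (x4 ∨ x2)) = T → T = T
x3 → x1 = T → T = T
¬(x3 → x1) = ¬T = F
(x4 → (x1 → (x4 ∨ x2))) → ¬(x3 → x1) = T → F = F
((¬(¬(x6 → x1) ∨ x4) ∨ x6) ∧ (x4 ∨ ¬((x6 ∨ x5) → x1))) → ((x4 → (x1 → (x4 ∨ x2))) → ¬(x3 → x1)) = T → F = F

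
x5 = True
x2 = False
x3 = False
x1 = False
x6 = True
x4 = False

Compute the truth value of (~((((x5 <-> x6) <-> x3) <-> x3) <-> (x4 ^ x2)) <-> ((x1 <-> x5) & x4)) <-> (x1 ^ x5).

False

x5 <-> x6 = True <-> True = True
(x5 <-> x6) <-> x3 = True <-> False = False
((x5 <-> x6) <-> x3) <-> x3 = False <-> False = True
x4 ^ x2 = False ^ False = False
(((x5 <-> x6) <-> x3) <-> x3) <-> (x4 ^ x2) = True <-> False = False
~((((x5 <-> x6) <-> x3) <-> x3) <-> (x4 ^ x2)) = ~False = True
x1 <-> x5 = False <-> True = False
(x1 <-> x5) & x4 = False & False = False
~((((x5 <-> x6) <-> x3) <-> x3) <-> (x4 ^ x2)) <-> ((x1 <-> x5) & x4) = True <-> False = False
x1 ^ x5 = False ^ True = True
(~((((x5 <-> x6) <-> x3) <-> x3) <-> (x4 ^ x2)) <-> ((x1 <-> x5) & x4)) <-> (x1 ^ x5) = False <-> True = False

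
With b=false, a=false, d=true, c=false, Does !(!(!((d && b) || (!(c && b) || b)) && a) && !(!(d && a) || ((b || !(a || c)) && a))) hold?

true

Substituting b=false, a=false, d=true, c=false:
d && b = true && false = false
c && b = false && false = false
!(c && b) = !false = true
!(c && b) || b = true || false = true
(d && b) || (!(c && b) || b) = false || true = true
!((d && b) || (!(c && b) || b)) = !true = false
!((d && b) || (!(c && b) || b)) && a = false && false = false
!(!((d && b) || (!(c && b) || b)) && a) = !false = true
d && a = true && false = false
!(d && a) = !false = true
a || c = false || false = false
!(a || c) = !false = true
b || !(a || c) = false || true = true
(b || !(a || c)) && a = true && false = false
!(d && a) || ((b || !(a || c)) && a) = true || false = true
!(!(d && a) || ((b || !(a || c)) && a)) = !true = false
!(!((d && b) || (!(c && b) || b)) && a) && !(!(d && a) || ((b || !(a || c)) && a)) = true && false = false
!(!(!((d && b) || (!(c && b) || b)) && a) && !(!(d && a) || ((b || !(a || c)) && a))) = !false = true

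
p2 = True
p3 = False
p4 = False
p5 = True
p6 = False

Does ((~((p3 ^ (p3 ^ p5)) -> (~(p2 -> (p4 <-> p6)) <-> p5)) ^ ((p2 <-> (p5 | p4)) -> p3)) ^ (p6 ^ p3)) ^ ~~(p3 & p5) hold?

True

Substituting p2=True, p3=False, p4=False, p5=True, p6=False:
p3 ^ p5 = False ^ True = True
p3 ^ (p3 ^ p5) = False ^ True = True
p4 <-> p6 = False <-> False = True
p2 -> (p4 <-> p6) = True -> True = True
~(p2 -> (p4 <-> p6)) = ~True = False
~(p2 -> (p4 <-> p6)) <-> p5 = False <-> True = False
(p3 ^ (p3 ^ p5)) -> (~(p2 -> (p4 <-> p6)) <-> p5) = True -> False = False
~((p3 ^ (p3 ^ p5)) -> (~(p2 -> (p4 <-> p6)) <-> p5)) = ~False = True
p5 | p4 = True | False = True
p2 <-> (p5 | p4) = True <-> True = True
(p2 <-> (p5 | p4)) -> p3 = True -> False = False
~((p3 ^ (p3 ^ p5)) -> (~(p2 -> (p4 <-> p6)) <-> p5)) ^ ((p2 <-> (p5 | p4)) -> p3) = True ^ False = True
p6 ^ p3 = False ^ False = False
(~((p3 ^ (p3 ^ p5)) -> (~(p2 -> (p4 <-> p6)) <-> p5)) ^ ((p2 <-> (p5 | p4)) -> p3)) ^ (p6 ^ p3) = True ^ False = True
p3 & p5 = False & True = False
~(p3 & p5) = ~False = True
~~(p3 & p5) = ~True = False
((~((p3 ^ (p3 ^ p5)) -> (~(p2 -> (p4 <-> p6)) <-> p5)) ^ ((p2 <-> (p5 | p4)) -> p3)) ^ (p6 ^ p3)) ^ ~~(p3 & p5) = True ^ False = True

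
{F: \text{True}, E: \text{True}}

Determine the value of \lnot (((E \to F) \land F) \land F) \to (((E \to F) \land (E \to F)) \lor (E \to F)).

\text{True}

E \to F = \text{True} \to \text{True} = \text{True}
(E \to F) \land F = \text{True} \land \text{True} = \text{True}
((E \to F) \land F) \land F = \text{True} \land \text{True} = \text{True}
\lnot (((E \to F) \land F) \land F) = \lnot \text{True} = \text{False}
E \to F = \text{True} \to \text{True} = \text{True}
E \to F = \text{True} \to \text{True} = \text{True}
(E \to F) \land (E \to F) = \text{True} \land \text{True} = \text{True}
E \to F = \text{True} \to \text{True} = \text{True}
((E \to F) \land (E \to F)) \lor (E \to F) = \text{True} \lor \text{True} = \text{True}
\lnot (((E \to F) \land F) \land F) \to (((E \to F) \land (E \to F)) \lor (E \to F)) = \text{False} \to \text{True} = \text{True}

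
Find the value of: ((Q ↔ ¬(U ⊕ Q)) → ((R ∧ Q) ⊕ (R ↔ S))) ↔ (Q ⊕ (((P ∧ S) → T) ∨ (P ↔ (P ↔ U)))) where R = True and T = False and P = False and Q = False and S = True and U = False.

Substituting R=True, T=False, P=False, Q=False, S=True, U=False:
U ⊕ Q = False ⊕ False = False
¬(U ⊕ Q) = ¬False = True
Q ↔ ¬(U ⊕ Q) = False ↔ True = False
R ∧ Q = True ∧ False = False
R ↔ S = True ↔ True = True
(R ∧ Q) ⊕ (R ↔ S) = False ⊕ True = True
(Q ↔ ¬(U ⊕ Q)) → ((R ∧ Q) ⊕ (R ↔ S)) = False → True = True
P ∧ S = False ∧ True = False
(P ∧ S) → T = False → False = True
P ↔ U = False ↔ False = True
P ↔ (P ↔ U) = False ↔ True = False
((P ∧ S) → T) ∨ (P ↔ (P ↔ U)) = True ∨ False = True
Q ⊕ (((P ∧ S) → T) ∨ (P ↔ (P ↔ U))) = False ⊕ True = True
((Q ↔ ¬(U ⊕ Q)) → ((R ∧ Q) ⊕ (R ↔ S))) ↔ (Q ⊕ (((P ∧ S) → T) ∨ (P ↔ (P ↔ U)))) = True ↔ True = True

True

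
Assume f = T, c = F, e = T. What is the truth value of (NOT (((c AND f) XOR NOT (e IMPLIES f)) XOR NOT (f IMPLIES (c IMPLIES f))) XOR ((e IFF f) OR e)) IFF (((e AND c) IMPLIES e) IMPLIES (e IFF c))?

Substituting f=T, c=F, e=T:
c AND f = F AND T = F
e IMPLIES f = T IMPLIES T = T
NOT (e IMPLIES f) = NOT T = F
(c AND f) XOR NOT (e IMPLIES f) = F XOR F = F
c IMPLIES f = F IMPLIES T = T
f IMPLIES (c IMPLIES f) = T IMPLIES T = T
NOT (f IMPLIES (c IMPLIES f)) = NOT T = F
((c AND f) XOR NOT (e IMPLIES f)) XOR NOT (f IMPLIES (c IMPLIES f)) = F XOR F = F
NOT (((c AND f) XOR NOT (e IMPLIES f)) XOR NOT (f IMPLIES (c IMPLIES f))) = NOT F = T
e IFF f = T IFF T = T
(e IFF f) OR e = T OR T = T
NOT (((c AND f) XOR NOT (e IMPLIES f)) XOR NOT (f IMPLIES (c IMPLIES f))) XOR ((e IFF f) OR e) = T XOR T = F
e AND c = T AND F = F
(e AND c) IMPLIES e = F IMPLIES T = T
e IFF c = T IFF F = F
((e AND c) IMPLIES e) IMPLIES (e IFF c) = T IMPLIES F = F
(NOT (((c AND f) XOR NOT (e IMPLIES f)) XOR NOT (f IMPLIES (c IMPLIES f))) XOR ((e IFF f) OR e)) IFF (((e AND c) IMPLIES e) IMPLIES (e IFF c)) = F IFF F = T

T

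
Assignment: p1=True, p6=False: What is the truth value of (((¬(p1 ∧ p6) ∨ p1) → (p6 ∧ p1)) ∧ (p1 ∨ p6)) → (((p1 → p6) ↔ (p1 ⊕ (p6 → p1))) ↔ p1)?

True

p1 ∧ p6 = True ∧ False = False
¬(p1 ∧ p6) = ¬False = True
¬(p1 ∧ p6) ∨ p1 = True ∨ True = True
p6 ∧ p1 = False ∧ True = False
(¬(p1 ∧ p6) ∨ p1) → (p6 ∧ p1) = True → False = False
p1 ∨ p6 = True ∨ False = True
((¬(p1 ∧ p6) ∨ p1) → (p6 ∧ p1)) ∧ (p1 ∨ p6) = False ∧ True = False
p1 → p6 = True → False = False
p6 → p1 = False → True = True
p1 ⊕ (p6 → p1) = True ⊕ True = False
(p1 → p6) ↔ (p1 ⊕ (p6 → p1)) = False ↔ False = True
((p1 → p6) ↔ (p1 ⊕ (p6 → p1))) ↔ p1 = True ↔ True = True
(((¬(p1 ∧ p6) ∨ p1) → (p6 ∧ p1)) ∧ (p1 ∨ p6)) → (((p1 → p6) ↔ (p1 ⊕ (p6 → p1))) ↔ p1) = False → True = True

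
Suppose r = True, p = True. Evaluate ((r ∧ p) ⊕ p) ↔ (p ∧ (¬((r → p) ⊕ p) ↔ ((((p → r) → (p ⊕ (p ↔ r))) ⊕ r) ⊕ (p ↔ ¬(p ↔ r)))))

False

Substituting r=True, p=True:
r ∧ p = True ∧ True = True
(r ∧ p) ⊕ p = True ⊕ True = False
r → p = True → True = True
(r → p) ⊕ p = True ⊕ True = False
¬((r → p) ⊕ p) = ¬False = True
p → r = True → True = True
p ↔ r = True ↔ True = True
p ⊕ (p ↔ r) = True ⊕ True = False
(p → r) → (p ⊕ (p ↔ r)) = True → False = False
((p → r) → (p ⊕ (p ↔ r))) ⊕ r = False ⊕ True = True
p ↔ r = True ↔ True = True
¬(p ↔ r) = ¬True = False
p ↔ ¬(p ↔ r) = True ↔ False = False
(((p → r) → (p ⊕ (p ↔ r))) ⊕ r) ⊕ (p ↔ ¬(p ↔ r)) = True ⊕ False = True
¬((r → p) ⊕ p) ↔ ((((p → r) → (p ⊕ (p ↔ r))) ⊕ r) ⊕ (p ↔ ¬(p ↔ r))) = True ↔ True = True
p ∧ (¬((r → p) ⊕ p) ↔ ((((p → r) → (p ⊕ (p ↔ r))) ⊕ r) ⊕ (p ↔ ¬(p ↔ r)))) = True ∧ True = True
((r ∧ p) ⊕ p) ↔ (p ∧ (¬((r → p) ⊕ p) ↔ ((((p → r) → (p ⊕ (p ↔ r))) ⊕ r) ⊕ (p ↔ ¬(p ↔ r))))) = False ↔ True = False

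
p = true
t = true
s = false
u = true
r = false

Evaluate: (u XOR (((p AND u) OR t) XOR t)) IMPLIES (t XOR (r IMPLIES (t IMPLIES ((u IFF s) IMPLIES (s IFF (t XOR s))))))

false

p AND u = true AND true = true
(p AND u) OR t = true OR true = true
((p AND u) OR t) XOR t = true XOR true = false
u XOR (((p AND u) OR t) XOR t) = true XOR false = true
u IFF s = true IFF false = false
t XOR s = true XOR false = true
s IFF (t XOR s) = false IFF true = false
(u IFF s) IMPLIES (s IFF (t XOR s)) = false IMPLIES false = true
t IMPLIES ((u IFF s) IMPLIES (s IFF (t XOR s))) = true IMPLIES true = true
r IMPLIES (t IMPLIES ((u IFF s) IMPLIES (s IFF (t XOR s)))) = false IMPLIES true = true
t XOR (r IMPLIES (t IMPLIES ((u IFF s) IMPLIES (s IFF (t XOR s))))) = true XOR true = false
(u XOR (((p AND u) OR t) XOR t)) IMPLIES (t XOR (r IMPLIES (t IMPLIES ((u IFF s) IMPLIES (s IFF (t XOR s)))))) = true IMPLIES false = false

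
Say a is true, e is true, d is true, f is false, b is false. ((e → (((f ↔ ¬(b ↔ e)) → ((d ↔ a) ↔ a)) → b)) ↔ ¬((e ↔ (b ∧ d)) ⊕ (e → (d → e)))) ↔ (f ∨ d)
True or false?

b ↔ e = F ↔ T = F
¬(b ↔ e) = ¬F = T
f ↔ ¬(b ↔ e) = F ↔ T = F
d ↔ a = T ↔ T = T
(d ↔ a) ↔ a = T ↔ T = T
(f ↔ ¬(b ↔ e)) → ((d ↔ a) ↔ a) = F → T = T
((f ↔ ¬(b ↔ e)) → ((d ↔ a) ↔ a)) → b = T → F = F
e → (((f ↔ ¬(b ↔ e)) → ((d ↔ a) ↔ a)) → b) = T → F = F
b ∧ d = F ∧ T = F
e ↔ (b ∧ d) = T ↔ F = F
d → e = T → T = T
e → (d → e) = T → T = T
(e ↔ (b ∧ d)) ⊕ (e → (d → e)) = F ⊕ T = T
¬((e ↔ (b ∧ d)) ⊕ (e → (d → e))) = ¬T = F
(e → (((f ↔ ¬(b ↔ e)) → ((d ↔ a) ↔ a)) → b)) ↔ ¬((e ↔ (b ∧ d)) ⊕ (e → (d → e))) = F ↔ F = T
f ∨ d = F ∨ T = T
((e → (((f ↔ ¬(b ↔ e)) → ((d ↔ a) ↔ a)) → b)) ↔ ¬((e ↔ (b ∧ d)) ⊕ (e → (d → e)))) ↔ (f ∨ d) = T ↔ T = T

T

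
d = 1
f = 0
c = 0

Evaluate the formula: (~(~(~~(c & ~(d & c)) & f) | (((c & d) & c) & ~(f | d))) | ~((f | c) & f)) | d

1

d & c = 1 & 0 = 0
~(d & c) = ~0 = 1
c & ~(d & c) = 0 & 1 = 0
~(c & ~(d & c)) = ~0 = 1
~~(c & ~(d & c)) = ~1 = 0
~~(c & ~(d & c)) & f = 0 & 0 = 0
~(~~(c & ~(d & c)) & f) = ~0 = 1
c & d = 0 & 1 = 0
(c & d) & c = 0 & 0 = 0
f | d = 0 | 1 = 1
~(f | d) = ~1 = 0
((c & d) & c) & ~(f | d) = 0 & 0 = 0
~(~~(c & ~(d & c)) & f) | (((c & d) & c) & ~(f | d)) = 1 | 0 = 1
~(~(~~(c & ~(d & c)) & f) | (((c & d) & c) & ~(f | d))) = ~1 = 0
f | c = 0 | 0 = 0
(f | c) & f = 0 & 0 = 0
~((f | c) & f) = ~0 = 1
~(~(~~(c & ~(d & c)) & f) | (((c & d) & c) & ~(f | d))) | ~((f | c) & f) = 0 | 1 = 1
(~(~(~~(c & ~(d & c)) & f) | (((c & d) & c) & ~(f | d))) | ~((f | c) & f)) | d = 1 | 1 = 1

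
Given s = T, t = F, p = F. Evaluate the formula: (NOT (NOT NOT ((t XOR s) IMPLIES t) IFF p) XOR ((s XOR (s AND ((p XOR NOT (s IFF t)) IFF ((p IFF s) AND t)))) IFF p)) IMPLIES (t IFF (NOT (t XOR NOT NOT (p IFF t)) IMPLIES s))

t XOR s = F XOR T = T
(t XOR s) IMPLIES t = T IMPLIES F = F
NOT ((t XOR s) IMPLIES t) = NOT F = T
NOT NOT ((t XOR s) IMPLIES t) = NOT T = F
NOT NOT ((t XOR s) IMPLIES t) IFF p = F IFF F = T
NOT (NOT NOT ((t XOR s) IMPLIES t) IFF p) = NOT T = F
s IFF t = T IFF F = F
NOT (s IFF t) = NOT F = T
p XOR NOT (s IFF t) = F XOR T = T
p IFF s = F IFF T = F
(p IFF s) AND t = F AND F = F
(p XOR NOT (s IFF t)) IFF ((p IFF s) AND t) = T IFF F = F
s AND ((p XOR NOT (s IFF t)) IFF ((p IFF s) AND t)) = T AND F = F
s XOR (s AND ((p XOR NOT (s IFF t)) IFF ((p IFF s) AND t))) = T XOR F = T
(s XOR (s AND ((p XOR NOT (s IFF t)) IFF ((p IFF s) AND t)))) IFF p = T IFF F = F
NOT (NOT NOT ((t XOR s) IMPLIES t) IFF p) XOR ((s XOR (s AND ((p XOR NOT (s IFF t)) IFF ((p IFF s) AND t)))) IFF p) = F XOR F = F
p IFF t = F IFF F = T
NOT (p IFF t) = NOT T = F
NOT NOT (p IFF t) = NOT F = T
t XOR NOT NOT (p IFF t) = F XOR T = T
NOT (t XOR NOT NOT (p IFF t)) = NOT T = F
NOT (t XOR NOT NOT (p IFF t)) IMPLIES s = F IMPLIES T = T
t IFF (NOT (t XOR NOT NOT (p IFF t)) IMPLIES s) = F IFF T = F
(NOT (NOT NOT ((t XOR s) IMPLIES t) IFF p) XOR ((s XOR (s AND ((p XOR NOT (s IFF t)) IFF ((p IFF s) AND t)))) IFF p)) IMPLIES (t IFF (NOT (t XOR NOT NOT (p IFF t)) IMPLIES s)) = F IMPLIES F = T

T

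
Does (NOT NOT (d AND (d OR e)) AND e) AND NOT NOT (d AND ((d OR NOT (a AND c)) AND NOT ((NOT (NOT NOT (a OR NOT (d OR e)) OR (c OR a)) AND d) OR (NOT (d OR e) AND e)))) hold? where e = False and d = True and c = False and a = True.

False

Substituting e=False, d=True, c=False, a=True:
d OR e = True OR False = True
d AND (d OR e) = True AND True = True
NOT (d AND (d OR e)) = NOT True = False
NOT NOT (d AND (d OR e)) = NOT False = True
NOT NOT (d AND (d OR e)) AND e = True AND False = False
a AND c = True AND False = False
NOT (a AND c) = NOT False = True
d OR NOT (a AND c) = True OR True = True
d OR e = True OR False = True
NOT (d OR e) = NOT True = False
a OR NOT (d OR e) = True OR False = True
NOT (a OR NOT (d OR e)) = NOT True = False
NOT NOT (a OR NOT (d OR e)) = NOT False = True
c OR a = False OR True = True
NOT NOT (a OR NOT (d OR e)) OR (c OR a) = True OR True = True
NOT (NOT NOT (a OR NOT (d OR e)) OR (c OR a)) = NOT True = False
NOT (NOT NOT (a OR NOT (d OR e)) OR (c OR a)) AND d = False AND True = False
d OR e = True OR False = True
NOT (d OR e) = NOT True = False
NOT (d OR e) AND e = False AND False = False
(NOT (NOT NOT (a OR NOT (d OR e)) OR (c OR a)) AND d) OR (NOT (d OR e) AND e) = False OR False = False
NOT ((NOT (NOT NOT (a OR NOT (d OR e)) OR (c OR a)) AND d) OR (NOT (d OR e) AND e)) = NOT False = True
(d OR NOT (a AND c)) AND NOT ((NOT (NOT NOT (a OR NOT (d OR e)) OR (c OR a)) AND d) OR (NOT (d OR e) AND e)) = True AND True = True
d AND ((d OR NOT (a AND c)) AND NOT ((NOT (NOT NOT (a OR NOT (d OR e)) OR (c OR a)) AND d) OR (NOT (d OR e) AND e))) = True AND True = True
NOT (d AND ((d OR NOT (a AND c)) AND NOT ((NOT (NOT NOT (a OR NOT (d OR e)) OR (c OR a)) AND d) OR (NOT (d OR e) AND e)))) = NOT True = False
NOT NOT (d AND ((d OR NOT (a AND c)) AND NOT ((NOT (NOT NOT (a OR NOT (d OR e)) OR (c OR a)) AND d) OR (NOT (d OR e) AND e)))) = NOT False = True
(NOT NOT (d AND (d OR e)) AND e) AND NOT NOT (d AND ((d OR NOT (a AND c)) AND NOT ((NOT (NOT NOT (a OR NOT (d OR e)) OR (c OR a)) AND d) OR (NOT (d OR e) AND e)))) = False AND True = False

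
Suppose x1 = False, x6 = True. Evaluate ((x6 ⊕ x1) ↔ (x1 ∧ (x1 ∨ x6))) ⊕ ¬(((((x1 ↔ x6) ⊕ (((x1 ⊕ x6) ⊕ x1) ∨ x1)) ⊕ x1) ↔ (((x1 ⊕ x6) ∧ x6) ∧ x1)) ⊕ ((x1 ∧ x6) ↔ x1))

x6 ⊕ x1 = True ⊕ False = True
x1 ∨ x6 = False ∨ True = True
x1 ∧ (x1 ∨ x6) = False ∧ True = False
(x6 ⊕ x1) ↔ (x1 ∧ (x1 ∨ x6)) = True ↔ False = False
x1 ↔ x6 = False ↔ True = False
x1 ⊕ x6 = False ⊕ True = True
(x1 ⊕ x6) ⊕ x1 = True ⊕ False = True
((x1 ⊕ x6) ⊕ x1) ∨ x1 = True ∨ False = True
(x1 ↔ x6) ⊕ (((x1 ⊕ x6) ⊕ x1) ∨ x1) = False ⊕ True = True
((x1 ↔ x6) ⊕ (((x1 ⊕ x6) ⊕ x1) ∨ x1)) ⊕ x1 = True ⊕ False = True
x1 ⊕ x6 = False ⊕ True = True
(x1 ⊕ x6) ∧ x6 = True ∧ True = True
((x1 ⊕ x6) ∧ x6) ∧ x1 = True ∧ False = False
(((x1 ↔ x6) ⊕ (((x1 ⊕ x6) ⊕ x1) ∨ x1)) ⊕ x1) ↔ (((x1 ⊕ x6) ∧ x6) ∧ x1) = True ↔ False = False
x1 ∧ x6 = False ∧ True = False
(x1 ∧ x6) ↔ x1 = False ↔ False = True
((((x1 ↔ x6) ⊕ (((x1 ⊕ x6) ⊕ x1) ∨ x1)) ⊕ x1) ↔ (((x1 ⊕ x6) ∧ x6) ∧ x1)) ⊕ ((x1 ∧ x6) ↔ x1) = False ⊕ True = True
¬(((((x1 ↔ x6) ⊕ (((x1 ⊕ x6) ⊕ x1) ∨ x1)) ⊕ x1) ↔ (((x1 ⊕ x6) ∧ x6) ∧ x1)) ⊕ ((x1 ∧ x6) ↔ x1)) = ¬True = False
((x6 ⊕ x1) ↔ (x1 ∧ (x1 ∨ x6))) ⊕ ¬(((((x1 ↔ x6) ⊕ (((x1 ⊕ x6) ⊕ x1) ∨ x1)) ⊕ x1) ↔ (((x1 ⊕ x6) ∧ x6) ∧ x1)) ⊕ ((x1 ∧ x6) ↔ x1)) = False ⊕ False = False

False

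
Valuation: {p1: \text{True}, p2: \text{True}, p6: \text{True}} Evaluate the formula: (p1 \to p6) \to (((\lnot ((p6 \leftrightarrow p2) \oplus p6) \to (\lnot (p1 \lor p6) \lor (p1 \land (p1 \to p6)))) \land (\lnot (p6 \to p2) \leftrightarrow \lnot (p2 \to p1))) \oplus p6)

\text{False}

Substituting p1=\text{True}, p2=\text{True}, p6=\text{True}:
p1 \to p6 = \text{True} \to \text{True} = \text{True}
p6 \leftrightarrow p2 = \text{True} \leftrightarrow \text{True} = \text{True}
(p6 \leftrightarrow p2) \oplus p6 = \text{True} \oplus \text{True} = \text{False}
\lnot ((p6 \leftrightarrow p2) \oplus p6) = \lnot \text{False} = \text{True}
p1 \lor p6 = \text{True} \lor \text{True} = \text{True}
\lnot (p1 \lor p6) = \lnot \text{True} = \text{False}
p1 \to p6 = \text{True} \to \text{True} = \text{True}
p1 \land (p1 \to p6) = \text{True} \land \text{True} = \text{True}
\lnot (p1 \lor p6) \lor (p1 \land (p1 \to p6)) = \text{False} \lor \text{True} = \text{True}
\lnot ((p6 \leftrightarrow p2) \oplus p6) \to (\lnot (p1 \lor p6) \lor (p1 \land (p1 \to p6))) = \text{True} \to \text{True} = \text{True}
p6 \to p2 = \text{True} \to \text{True} = \text{True}
\lnot (p6 \to p2) = \lnot \text{True} = \text{False}
p2 \to p1 = \text{True} \to \text{True} = \text{True}
\lnot (p2 \to p1) = \lnot \text{True} = \text{False}
\lnot (p6 \to p2) \leftrightarrow \lnot (p2 \to p1) = \text{False} \leftrightarrow \text{False} = \text{True}
(\lnot ((p6 \leftrightarrow p2) \oplus p6) \to (\lnot (p1 \lor p6) \lor (p1 \land (p1 \to p6)))) \land (\lnot (p6 \to p2) \leftrightarrow \lnot (p2 \to p1)) = \text{True} \land \text{True} = \text{True}
((\lnot ((p6 \leftrightarrow p2) \oplus p6) \to (\lnot (p1 \lor p6) \lor (p1 \land (p1 \to p6)))) \land (\lnot (p6 \to p2) \leftrightarrow \lnot (p2 \to p1))) \oplus p6 = \text{True} \oplus \text{True} = \text{False}
(p1 \to p6) \to (((\lnot ((p6 \leftrightarrow p2) \oplus p6) \to (\lnot (p1 \lor p6) \lor (p1 \land (p1 \to p6)))) \land (\lnot (p6 \to p2) \leftrightarrow \lnot (p2 \to p1))) \oplus p6) = \text{True} \to \text{False} = \text{False}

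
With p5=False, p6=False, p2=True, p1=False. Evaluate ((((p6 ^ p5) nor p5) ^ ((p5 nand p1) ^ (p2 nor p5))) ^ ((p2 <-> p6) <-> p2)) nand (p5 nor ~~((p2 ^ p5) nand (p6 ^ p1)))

Substituting p5=False, p6=False, p2=True, p1=False:
p6 ^ p5 = False ^ False = False
(p6 ^ p5) nor p5 = False nor False = True
p5 nand p1 = False nand False = True
p2 nor p5 = True nor False = False
(p5 nand p1) ^ (p2 nor p5) = True ^ False = True
((p6 ^ p5) nor p5) ^ ((p5 nand p1) ^ (p2 nor p5)) = True ^ True = False
p2 <-> p6 = True <-> False = False
(p2 <-> p6) <-> p2 = False <-> True = False
(((p6 ^ p5) nor p5) ^ ((p5 nand p1) ^ (p2 nor p5))) ^ ((p2 <-> p6) <-> p2) = False ^ False = False
p2 ^ p5 = True ^ False = True
p6 ^ p1 = False ^ False = False
(p2 ^ p5) nand (p6 ^ p1) = True nand False = True
~((p2 ^ p5) nand (p6 ^ p1)) = ~True = False
~~((p2 ^ p5) nand (p6 ^ p1)) = ~False = True
p5 nor ~~((p2 ^ p5) nand (p6 ^ p1)) = False nor True = False
((((p6 ^ p5) nor p5) ^ ((p5 nand p1) ^ (p2 nor p5))) ^ ((p2 <-> p6) <-> p2)) nand (p5 nor ~~((p2 ^ p5) nand (p6 ^ p1))) = False nand False = True

True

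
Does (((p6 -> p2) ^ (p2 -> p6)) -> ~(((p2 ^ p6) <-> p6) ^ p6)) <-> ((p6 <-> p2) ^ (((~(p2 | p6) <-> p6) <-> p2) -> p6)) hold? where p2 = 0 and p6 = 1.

1

p6 -> p2 = 1 -> 0 = 0
p2 -> p6 = 0 -> 1 = 1
(p6 -> p2) ^ (p2 -> p6) = 0 ^ 1 = 1
p2 ^ p6 = 0 ^ 1 = 1
(p2 ^ p6) <-> p6 = 1 <-> 1 = 1
((p2 ^ p6) <-> p6) ^ p6 = 1 ^ 1 = 0
~(((p2 ^ p6) <-> p6) ^ p6) = ~0 = 1
((p6 -> p2) ^ (p2 -> p6)) -> ~(((p2 ^ p6) <-> p6) ^ p6) = 1 -> 1 = 1
p6 <-> p2 = 1 <-> 0 = 0
p2 | p6 = 0 | 1 = 1
~(p2 | p6) = ~1 = 0
~(p2 | p6) <-> p6 = 0 <-> 1 = 0
(~(p2 | p6) <-> p6) <-> p2 = 0 <-> 0 = 1
((~(p2 | p6) <-> p6) <-> p2) -> p6 = 1 -> 1 = 1
(p6 <-> p2) ^ (((~(p2 | p6) <-> p6) <-> p2) -> p6) = 0 ^ 1 = 1
(((p6 -> p2) ^ (p2 -> p6)) -> ~(((p2 ^ p6) <-> p6) ^ p6)) <-> ((p6 <-> p2) ^ (((~(p2 | p6) <-> p6) <-> p2) -> p6)) = 1 <-> 1 = 1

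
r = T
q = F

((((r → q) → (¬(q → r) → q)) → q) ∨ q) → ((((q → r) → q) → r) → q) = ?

T

r → q = T → F = F
q → r = F → T = T
¬(q → r) = ¬T = F
¬(q → r) → q = F → F = T
(r → q) → (¬(q → r) → q) = F → T = T
((r → q) → (¬(q → r) → q)) → q = T → F = F
(((r → q) → (¬(q → r) → q)) → q) ∨ q = F ∨ F = F
q → r = F → T = T
(q → r) → q = T → F = F
((q → r) → q) → r = F → T = T
(((q → r) → q) → r) → q = T → F = F
((((r → q) → (¬(q → r) → q)) → q) ∨ q) → ((((q → r) → q) → r) → q) = F → F = T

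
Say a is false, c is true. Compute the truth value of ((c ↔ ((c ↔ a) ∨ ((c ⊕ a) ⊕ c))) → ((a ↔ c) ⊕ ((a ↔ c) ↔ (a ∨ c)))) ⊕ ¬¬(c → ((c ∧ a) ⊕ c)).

c ↔ a = True ↔ False = False
c ⊕ a = True ⊕ False = True
(c ⊕ a) ⊕ c = True ⊕ True = False
(c ↔ a) ∨ ((c ⊕ a) ⊕ c) = False ∨ False = False
c ↔ ((c ↔ a) ∨ ((c ⊕ a) ⊕ c)) = True ↔ False = False
a ↔ c = False ↔ True = False
a ↔ c = False ↔ True = False
a ∨ c = False ∨ True = True
(a ↔ c) ↔ (a ∨ c) = False ↔ True = False
(a ↔ c) ⊕ ((a ↔ c) ↔ (a ∨ c)) = False ⊕ False = False
(c ↔ ((c ↔ a) ∨ ((c ⊕ a) ⊕ c))) → ((a ↔ c) ⊕ ((a ↔ c) ↔ (a ∨ c))) = False → False = True
c ∧ a = True ∧ False = False
(c ∧ a) ⊕ c = False ⊕ True = True
c → ((c ∧ a) ⊕ c) = True → True = True
¬(c → ((c ∧ a) ⊕ c)) = ¬True = False
¬¬(c → ((c ∧ a) ⊕ c)) = ¬False = True
((c ↔ ((c ↔ a) ∨ ((c ⊕ a) ⊕ c))) → ((a ↔ c) ⊕ ((a ↔ c) ↔ (a ∨ c)))) ⊕ ¬¬(c → ((c ∧ a) ⊕ c)) = True ⊕ True = False

False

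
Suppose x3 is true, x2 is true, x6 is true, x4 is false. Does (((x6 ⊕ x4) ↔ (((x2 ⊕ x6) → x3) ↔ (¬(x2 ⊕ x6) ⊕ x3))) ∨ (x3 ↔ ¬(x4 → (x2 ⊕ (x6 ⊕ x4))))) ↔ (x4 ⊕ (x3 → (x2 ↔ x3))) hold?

x6 ⊕ x4 = T ⊕ F = T
x2 ⊕ x6 = T ⊕ T = F
(x2 ⊕ x6) → x3 = F → T = T
x2 ⊕ x6 = T ⊕ T = F
¬(x2 ⊕ x6) = ¬F = T
¬(x2 ⊕ x6) ⊕ x3 = T ⊕ T = F
((x2 ⊕ x6) → x3) ↔ (¬(x2 ⊕ x6) ⊕ x3) = T ↔ F = F
(x6 ⊕ x4) ↔ (((x2 ⊕ x6) → x3) ↔ (¬(x2 ⊕ x6) ⊕ x3)) = T ↔ F = F
x6 ⊕ x4 = T ⊕ F = T
x2 ⊕ (x6 ⊕ x4) = T ⊕ T = F
x4 → (x2 ⊕ (x6 ⊕ x4)) = F → F = T
¬(x4 → (x2 ⊕ (x6 ⊕ x4))) = ¬T = F
x3 ↔ ¬(x4 → (x2 ⊕ (x6 ⊕ x4))) = T ↔ F = F
((x6 ⊕ x4) ↔ (((x2 ⊕ x6) → x3) ↔ (¬(x2 ⊕ x6) ⊕ x3))) ∨ (x3 ↔ ¬(x4 → (x2 ⊕ (x6 ⊕ x4)))) = F ∨ F = F
x2 ↔ x3 = T ↔ T = T
x3 → (x2 ↔ x3) = T → T = T
x4 ⊕ (x3 → (x2 ↔ x3)) = F ⊕ T = T
(((x6 ⊕ x4) ↔ (((x2 ⊕ x6) → x3) ↔ (¬(x2 ⊕ x6) ⊕ x3))) ∨ (x3 ↔ ¬(x4 → (x2 ⊕ (x6 ⊕ x4))))) ↔ (x4 ⊕ (x3 → (x2 ↔ x3))) = F ↔ T = F

F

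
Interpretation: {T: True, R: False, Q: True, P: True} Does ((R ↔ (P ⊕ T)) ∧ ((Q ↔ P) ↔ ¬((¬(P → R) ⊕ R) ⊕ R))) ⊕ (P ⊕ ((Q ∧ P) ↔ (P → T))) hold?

Substituting T=True, R=False, Q=True, P=True:
P ⊕ T = True ⊕ True = False
R ↔ (P ⊕ T) = False ↔ False = True
Q ↔ P = True ↔ True = True
P → R = True → False = False
¬(P → R) = ¬False = True
¬(P → R) ⊕ R = True ⊕ False = True
(¬(P → R) ⊕ R) ⊕ R = True ⊕ False = True
¬((¬(P → R) ⊕ R) ⊕ R) = ¬True = False
(Q ↔ P) ↔ ¬((¬(P → R) ⊕ R) ⊕ R) = True ↔ False = False
(R ↔ (P ⊕ T)) ∧ ((Q ↔ P) ↔ ¬((¬(P → R) ⊕ R) ⊕ R)) = True ∧ False = False
Q ∧ P = True ∧ True = True
P → T = True → True = True
(Q ∧ P) ↔ (P → T) = True ↔ True = True
P ⊕ ((Q ∧ P) ↔ (P → T)) = True ⊕ True = False
((R ↔ (P ⊕ T)) ∧ ((Q ↔ P) ↔ ¬((¬(P → R) ⊕ R) ⊕ R))) ⊕ (P ⊕ ((Q ∧ P) ↔ (P → T))) = False ⊕ False = False

False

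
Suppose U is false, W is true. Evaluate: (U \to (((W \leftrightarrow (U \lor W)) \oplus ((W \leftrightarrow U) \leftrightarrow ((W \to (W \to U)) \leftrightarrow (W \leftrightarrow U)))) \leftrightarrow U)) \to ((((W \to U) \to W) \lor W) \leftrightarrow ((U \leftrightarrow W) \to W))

Substituting U=\text{False}, W=\text{True}:
U \lor W = \text{False} \lor \text{True} = \text{True}
W \leftrightarrow (U \lor W) = \text{True} \leftrightarrow \text{True} = \text{True}
W \leftrightarrow U = \text{True} \leftrightarrow \text{False} = \text{False}
W \to U = \text{True} \to \text{False} = \text{False}
W \to (W \to U) = \text{True} \to \text{False} = \text{False}
W \leftrightarrow U = \text{True} \leftrightarrow \text{False} = \text{False}
(W \to (W \to U)) \leftrightarrow (W \leftrightarrow U) = \text{False} \leftrightarrow \text{False} = \text{True}
(W \leftrightarrow U) \leftrightarrow ((W \to (W \to U)) \leftrightarrow (W \leftrightarrow U)) = \text{False} \leftrightarrow \text{True} = \text{False}
(W \leftrightarrow (U \lor W)) \oplus ((W \leftrightarrow U) \leftrightarrow ((W \to (W \to U)) \leftrightarrow (W \leftrightarrow U))) = \text{True} \oplus \text{False} = \text{True}
((W \leftrightarrow (U \lor W)) \oplus ((W \leftrightarrow U) \leftrightarrow ((W \to (W \to U)) \leftrightarrow (W \leftrightarrow U)))) \leftrightarrow U = \text{True} \leftrightarrow \text{False} = \text{False}
U \to (((W \leftrightarrow (U \lor W)) \oplus ((W \leftrightarrow U) \leftrightarrow ((W \to (W \to U)) \leftrightarrow (W \leftrightarrow U)))) \leftrightarrow U) = \text{False} \to \text{False} = \text{True}
W \to U = \text{True} \to \text{False} = \text{False}
(W \to U) \to W = \text{False} \to \text{True} = \text{True}
((W \to U) \to W) \lor W = \text{True} \lor \text{True} = \text{True}
U \leftrightarrow W = \text{False} \leftrightarrow \text{True} = \text{False}
(U \leftrightarrow W) \to W = \text{False} \to \text{True} = \text{True}
(((W \to U) \to W) \lor W) \leftrightarrow ((U \leftrightarrow W) \to W) = \text{True} \leftrightarrow \text{True} = \text{True}
(U \to (((W \leftrightarrow (U \lor W)) \oplus ((W \leftrightarrow U) \leftrightarrow ((W \to (W \to U)) \leftrightarrow (W \leftrightarrow U)))) \leftrightarrow U)) \to ((((W \to U) \to W) \lor W) \leftrightarrow ((U \leftrightarrow W) \to W)) = \text{True} \to \text{True} = \text{True}

\text{True}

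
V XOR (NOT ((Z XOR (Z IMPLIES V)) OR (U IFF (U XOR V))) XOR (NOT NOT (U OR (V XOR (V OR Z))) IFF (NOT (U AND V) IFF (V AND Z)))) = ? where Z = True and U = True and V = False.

Z IMPLIES V = True IMPLIES False = False
Z XOR (Z IMPLIES V) = True XOR False = True
U XOR V = True XOR False = True
U IFF (U XOR V) = True IFF True = True
(Z XOR (Z IMPLIES V)) OR (U IFF (U XOR V)) = True OR True = True
NOT ((Z XOR (Z IMPLIES V)) OR (U IFF (U XOR V))) = NOT True = False
V OR Z = False OR True = True
V XOR (V OR Z) = False XOR True = True
U OR (V XOR (V OR Z)) = True OR True = True
NOT (U OR (V XOR (V OR Z))) = NOT True = False
NOT NOT (U OR (V XOR (V OR Z))) = NOT False = True
U AND V = True AND False = False
NOT (U AND V) = NOT False = True
V AND Z = False AND True = False
NOT (U AND V) IFF (V AND Z) = True IFF False = False
NOT NOT (U OR (V XOR (V OR Z))) IFF (NOT (U AND V) IFF (V AND Z)) = True IFF False = False
NOT ((Z XOR (Z IMPLIES V)) OR (U IFF (U XOR V))) XOR (NOT NOT (U OR (V XOR (V OR Z))) IFF (NOT (U AND V) IFF (V AND Z))) = False XOR False = False
V XOR (NOT ((Z XOR (Z IMPLIES V)) OR (U IFF (U XOR V))) XOR (NOT NOT (U OR (V XOR (V OR Z))) IFF (NOT (U AND V) IFF (V AND Z)))) = False XOR False = False

False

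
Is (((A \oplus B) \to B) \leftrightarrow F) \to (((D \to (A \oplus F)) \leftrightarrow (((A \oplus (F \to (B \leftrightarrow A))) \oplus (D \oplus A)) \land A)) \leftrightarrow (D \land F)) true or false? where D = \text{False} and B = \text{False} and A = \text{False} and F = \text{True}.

Substituting D=\text{False}, B=\text{False}, A=\text{False}, F=\text{True}:
A \oplus B = \text{False} \oplus \text{False} = \text{False}
(A \oplus B) \to B = \text{False} \to \text{False} = \text{True}
((A \oplus B) \to B) \leftrightarrow F = \text{True} \leftrightarrow \text{True} = \text{True}
A \oplus F = \text{False} \oplus \text{True} = \text{True}
D \to (A \oplus F) = \text{False} \to \text{True} = \text{True}
B \leftrightarrow A = \text{False} \leftrightarrow \text{False} = \text{True}
F \to (B \leftrightarrow A) = \text{True} \to \text{True} = \text{True}
A \oplus (F \to (B \leftrightarrow A)) = \text{False} \oplus \text{True} = \text{True}
D \oplus A = \text{False} \oplus \text{False} = \text{False}
(A \oplus (F \to (B \leftrightarrow A))) \oplus (D \oplus A) = \text{True} \oplus \text{False} = \text{True}
((A \oplus (F \to (B \leftrightarrow A))) \oplus (D \oplus A)) \land A = \text{True} \land \text{False} = \text{False}
(D \to (A \oplus F)) \leftrightarrow (((A \oplus (F \to (B \leftrightarrow A))) \oplus (D \oplus A)) \land A) = \text{True} \leftrightarrow \text{False} = \text{False}
D \land F = \text{False} \land \text{True} = \text{False}
((D \to (A \oplus F)) \leftrightarrow (((A \oplus (F \to (B \leftrightarrow A))) \oplus (D \oplus A)) \land A)) \leftrightarrow (D \land F) = \text{False} \leftrightarrow \text{False} = \text{True}
(((A \oplus B) \to B) \leftrightarrow F) \to (((D \to (A \oplus F)) \leftrightarrow (((A \oplus (F \to (B \leftrightarrow A))) \oplus (D \oplus A)) \land A)) \leftrightarrow (D \land F)) = \text{True} \to \text{True} = \text{True}

\text{True}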